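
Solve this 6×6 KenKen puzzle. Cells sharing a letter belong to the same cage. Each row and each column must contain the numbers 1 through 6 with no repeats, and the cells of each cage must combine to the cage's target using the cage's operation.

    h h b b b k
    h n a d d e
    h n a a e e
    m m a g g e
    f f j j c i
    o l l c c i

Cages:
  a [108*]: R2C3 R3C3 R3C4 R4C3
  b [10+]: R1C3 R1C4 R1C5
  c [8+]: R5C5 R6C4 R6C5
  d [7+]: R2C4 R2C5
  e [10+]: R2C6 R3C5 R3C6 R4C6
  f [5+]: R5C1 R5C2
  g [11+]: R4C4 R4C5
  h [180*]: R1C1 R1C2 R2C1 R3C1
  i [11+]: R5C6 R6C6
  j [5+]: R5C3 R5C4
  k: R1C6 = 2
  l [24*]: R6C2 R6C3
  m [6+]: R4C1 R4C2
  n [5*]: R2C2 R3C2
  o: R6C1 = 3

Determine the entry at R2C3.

6

Cage k is given, so R1C6 = 2.
O is a freebie, which forces R6C1 = 3.
In row 3, 4 can only go at R3C6, so R3C6 = 4.
Cage e needs sum 10, which forces R3C5 = 2.
The only place for 6 in row 5 is R5C6.
Column 6 already has 6, leaving R6C6 = 5.
The only place for 5 in row 5 is R5C5.
The two cells of cage g must have sum 11; hence R4C4 = 5.
5 is placed in column 5, leaving R4C5 = 6.
The 3 cells of cage c must have sum 8, which forces R6C4 = 2.
The 3 cells of cage c must have sum 8, so R6C5 = 1.
Row 1 needs a 4, and only R1C5 is open for it.
Cage b needs sum 10, which forces R1C3 = 5.
Cage b needs sum 10, leaving R1C4 = 1.
The two cells of cage d must have sum 7; hence R2C4 = 4.
Column 5 now contains 4, so R2C5 = 3.
Row 2 already has 3, so R2C6 = 1.
Column 6 now contains 1; hence R4C6 = 3.
4 is placed in column 4; hence R5C4 = 3.
1 is placed in row 1; hence R1C1 = 6.
Cage h has product 180; hence R1C2 = 3.
Cage h needs product 180, leaving R2C1 = 2.
Row 2 already has 1, which forces R2C2 = 5.
The 4 cells of cage a must have product 108; hence R2C3 = 6.
Cage h needs product 180, which forces R3C1 = 5.
Cage n's pair has product 5, leaving R3C2 = 1.
The 4 cells of cage a must have product 108, so R3C3 = 3.
Column 4 now contains 3, which forces R3C4 = 6.
Column 1 now contains 2, which forces R4C1 = 4.
4 is placed in row 4; hence R4C2 = 2.
The 4 cells of cage a must have product 108; hence R4C3 = 1.
Column 1 now contains 4, leaving R5C1 = 1.
Column 2 already has 1, so R5C2 = 4.
Cage j's pair has sum 5, leaving R5C3 = 2.
4 is placed in column 2, leaving R6C2 = 6.
6 is placed in column 3, leaving R6C3 = 4.
Completed grid: 6 3 5 1 4 2 / 2 5 6 4 3 1 / 5 1 3 6 2 4 / 4 2 1 5 6 3 / 1 4 2 3 5 6 / 3 6 4 2 1 5.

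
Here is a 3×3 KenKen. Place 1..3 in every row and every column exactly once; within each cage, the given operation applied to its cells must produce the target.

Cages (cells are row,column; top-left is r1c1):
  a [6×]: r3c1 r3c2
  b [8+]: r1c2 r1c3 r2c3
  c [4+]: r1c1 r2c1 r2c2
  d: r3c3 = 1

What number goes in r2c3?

The 3 cells of cage c must have sum 4, so r1c1 = 1.
The 3 cells of cage b must have sum 8, so r1c2 = 3.
Cage b has sum 8, leaving r1c3 = 2.
Cage c has sum 4, so r2c1 = 2.
Cage c needs sum 4, which forces r2c2 = 1.
Cage b has sum 8; hence r2c3 = 3.
2 is placed in column 1, so r3c1 = 3.
Column 2 now contains 3, leaving r3c2 = 2.
Cage d is given, leaving r3c3 = 1.
Filled in: 1 3 2 / 2 1 3 / 3 2 1.

3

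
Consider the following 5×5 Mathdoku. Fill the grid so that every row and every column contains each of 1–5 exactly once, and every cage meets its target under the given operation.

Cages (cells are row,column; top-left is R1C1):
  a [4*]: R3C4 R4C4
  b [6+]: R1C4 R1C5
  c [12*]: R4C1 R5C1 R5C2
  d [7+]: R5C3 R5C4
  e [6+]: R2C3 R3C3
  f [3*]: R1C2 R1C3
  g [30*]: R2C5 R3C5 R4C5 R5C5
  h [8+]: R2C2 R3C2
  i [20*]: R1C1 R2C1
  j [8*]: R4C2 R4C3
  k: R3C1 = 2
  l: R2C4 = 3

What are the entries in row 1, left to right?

5 1 3 2 4

Cage l is a single given cell; hence R2C4 = 3.
K is a freebie, leaving R3C1 = 2.
Row 2 already has 3, which forces R2C2 = 5.
The two cells of cage h must have sum 8; hence R3C2 = 3.
Cage i needs two cells with product 20, leaving R1C1 = 5.
3 is placed in column 2; hence R1C2 = 1.
Cage f's pair has product 3; hence R1C3 = 3.
Row 2 now contains 5, so R2C1 = 4.
Column 2 already has 1, which forces R5C2 = 4.
Column 2 already has 4, so R4C2 = 2.
Cage j needs two cells with product 8, which forces R4C3 = 4.
Row 4 already has 4, leaving R4C4 = 1.
Cage e's pair has sum 6, so R2C3 = 1.
Row 2 now contains 1; hence R2C5 = 2.
4 is placed in column 3, which forces R3C3 = 5.
Column 4 now contains 1, leaving R3C4 = 4.
Row 3 already has 5, so R3C5 = 1.
Row 4 already has 1; hence R4C1 = 3.
Row 4 already has 3; hence R4C5 = 5.
The 3 cells of cage c must have product 12; hence R5C1 = 1.
Column 3 now contains 5, which forces R5C3 = 2.
2 is placed in row 5, so R5C4 = 5.
5 is placed in column 5, leaving R5C5 = 3.
Column 4 already has 4, leaving R1C4 = 2.
Column 5 now contains 2; hence R1C5 = 4.
Completed grid: 5 1 3 2 4 / 4 5 1 3 2 / 2 3 5 4 1 / 3 2 4 1 5 / 1 4 2 5 3.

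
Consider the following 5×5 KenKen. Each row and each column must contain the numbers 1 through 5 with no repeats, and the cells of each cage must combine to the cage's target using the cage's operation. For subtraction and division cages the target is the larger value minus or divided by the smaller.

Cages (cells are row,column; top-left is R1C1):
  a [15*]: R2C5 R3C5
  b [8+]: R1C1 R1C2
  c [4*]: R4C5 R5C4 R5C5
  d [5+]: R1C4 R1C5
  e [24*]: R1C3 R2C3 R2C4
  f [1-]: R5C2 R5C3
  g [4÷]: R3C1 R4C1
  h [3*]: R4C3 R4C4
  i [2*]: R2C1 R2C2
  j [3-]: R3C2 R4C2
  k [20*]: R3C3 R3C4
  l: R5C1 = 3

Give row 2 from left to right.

Cage l is a single given cell, leaving R5C1 = 3.
3 is placed in column 1, so R1C1 = 5.
Cage b needs two cells with sum 8, which forces R1C2 = 3.
The only place for 2 in row 1 is R1C3.
The only place for 5 in row 2 is R2C5.
Column 5 now contains 5, which forces R3C5 = 3.
The only place for 2 in row 3 is R3C2.
Cage i needs two cells with product 2, so R2C1 = 2.
Column 2 now contains 2, leaving R2C2 = 1.
Cage j needs two cells with difference 3; hence R4C2 = 5.
5 is placed in column 2, which forces R5C2 = 4.
4 is placed in row 5, leaving R5C3 = 5.
4 is placed in row 5, which forces R5C5 = 1.
Cage d needs two cells with sum 5; hence R1C4 = 1.
Column 5 already has 1, so R1C5 = 4.
5 is placed in column 3; hence R3C3 = 4.
Cage k's pair has product 20, leaving R3C4 = 5.
Column 4 now contains 1, so R4C4 = 3.
Column 5 already has 1, which forces R4C5 = 2.
Row 5 now contains 1, leaving R5C4 = 2.
Column 3 now contains 4, leaving R2C3 = 3.
Column 4 already has 3, so R2C4 = 4.
4 is placed in row 3, which forces R3C1 = 1.
Cage g's pair has quotient 4; hence R4C1 = 4.
Row 4 already has 3, leaving R4C3 = 1.
Completed grid: 5 3 2 1 4 / 2 1 3 4 5 / 1 2 4 5 3 / 4 5 1 3 2 / 3 4 5 2 1.

2 1 3 4 5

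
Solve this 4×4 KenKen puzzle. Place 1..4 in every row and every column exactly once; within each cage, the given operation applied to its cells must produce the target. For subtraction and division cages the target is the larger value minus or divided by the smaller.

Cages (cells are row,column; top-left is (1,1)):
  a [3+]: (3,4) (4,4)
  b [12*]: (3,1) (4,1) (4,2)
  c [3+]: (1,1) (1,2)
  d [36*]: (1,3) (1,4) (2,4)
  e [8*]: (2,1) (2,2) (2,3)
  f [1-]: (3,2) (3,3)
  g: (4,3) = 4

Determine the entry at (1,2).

Cage d has product 36, so (1,3) = 3.
Cage d needs product 36; hence (1,4) = 4.
The 3 cells of cage d must have product 36; hence (2,4) = 3.
G is a freebie, which forces (4,3) = 4.
Row 3 needs a 3, and only (3,2) is open for it.
Cage f needs two cells with difference 1, so (3,3) = 2.
2 is placed in row 3, leaving (3,4) = 1.
The 3 cells of cage b must have product 12, leaving (4,1) = 3.
Column 4 now contains 1, so (4,4) = 2.
Column 3 already has 2; hence (2,3) = 1.
2 is placed in row 3, so (3,1) = 4.
Row 4 now contains 2, leaving (4,2) = 1.
The two cells of cage c must have sum 3; hence (1,1) = 1.
Column 2 already has 1, which forces (1,2) = 2.
Column 1 already has 4, so (2,1) = 2.
Cage e needs product 8, leaving (2,2) = 4.
Completed grid: 1 2 3 4 / 2 4 1 3 / 4 3 2 1 / 3 1 4 2.

2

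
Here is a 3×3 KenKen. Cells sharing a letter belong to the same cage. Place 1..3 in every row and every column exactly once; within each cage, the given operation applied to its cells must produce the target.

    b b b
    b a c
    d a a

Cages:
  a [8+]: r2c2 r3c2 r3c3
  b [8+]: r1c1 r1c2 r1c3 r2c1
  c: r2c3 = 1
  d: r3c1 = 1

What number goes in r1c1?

The 4 cells of cage b must have sum 8; hence r2c1 = 2.
Cage a needs sum 8; hence r2c2 = 3.
Cage c is a single given cell, which forces r2c3 = 1.
Cage d is given, leaving r3c1 = 1.
The 3 cells of cage a must have sum 8, leaving r3c2 = 2.
The 3 cells of cage a must have sum 8; hence r3c3 = 3.
Column 1 already has 1, so r1c1 = 3.
2 is placed in column 2; hence r1c2 = 1.
Column 3 already has 3, which forces r1c3 = 2.
The full grid is 3 1 2 / 2 3 1 / 1 2 3.

3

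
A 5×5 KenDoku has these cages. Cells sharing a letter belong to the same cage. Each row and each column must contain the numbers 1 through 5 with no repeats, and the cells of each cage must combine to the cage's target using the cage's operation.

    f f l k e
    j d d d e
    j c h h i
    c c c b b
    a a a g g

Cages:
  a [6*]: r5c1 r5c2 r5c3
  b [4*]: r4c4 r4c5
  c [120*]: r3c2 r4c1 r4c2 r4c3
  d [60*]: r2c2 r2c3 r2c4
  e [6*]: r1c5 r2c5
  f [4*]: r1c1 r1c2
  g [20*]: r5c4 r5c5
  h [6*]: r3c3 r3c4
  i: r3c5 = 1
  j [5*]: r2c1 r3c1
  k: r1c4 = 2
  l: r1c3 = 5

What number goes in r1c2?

1

Cage l is given, leaving r1c3 = 5.
Cage k is given, so r1c4 = 2.
2 is placed in row 1; hence r1c5 = 3.
Column 5 now contains 3, leaving r2c5 = 2.
2 is placed in column 4, so r3c4 = 3.
I is a freebie, so r3c5 = 1.
Column 5 already has 1, which forces r4c5 = 4.
Column 5 now contains 4; hence r5c5 = 5.
The two cells of cage j must have product 5, leaving r2c1 = 1.
Row 3 already has 1, leaving r3c1 = 5.
Cage c has product 120, so r3c2 = 4.
3 is placed in row 3; hence r3c3 = 2.
2 is placed in column 3, which forces r4c3 = 3.
Row 4 already has 4; hence r4c4 = 1.
Column 3 already has 3, so r5c3 = 1.
Row 5 already has 5; hence r5c4 = 4.
Column 1 already has 1, leaving r1c1 = 4.
Column 2 already has 4, which forces r1c2 = 1.
Cage d has product 60, leaving r2c2 = 3.
Column 3 already has 3, leaving r2c3 = 4.
4 is placed in column 4, so r2c4 = 5.
Row 4 already has 3; hence r4c1 = 2.
The 4 cells of cage c must have product 120, which forces r4c2 = 5.
2 is placed in column 1, so r5c1 = 3.
Column 2 now contains 3, leaving r5c2 = 2.
Filled in: 4 1 5 2 3 / 1 3 4 5 2 / 5 4 2 3 1 / 2 5 3 1 4 / 3 2 1 4 5.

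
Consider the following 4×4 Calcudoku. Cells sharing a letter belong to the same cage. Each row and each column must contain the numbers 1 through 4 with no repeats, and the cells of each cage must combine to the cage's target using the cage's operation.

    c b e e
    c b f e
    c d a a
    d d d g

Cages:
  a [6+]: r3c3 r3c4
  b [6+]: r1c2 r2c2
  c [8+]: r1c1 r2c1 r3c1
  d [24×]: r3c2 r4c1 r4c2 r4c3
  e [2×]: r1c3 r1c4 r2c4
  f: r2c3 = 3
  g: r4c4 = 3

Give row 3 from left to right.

1 3 2 4

Cage e needs product 2, so r1c3 = 1.
Cage e needs product 2, leaving r1c4 = 2.
Cage f is a single given cell, which forces r2c3 = 3.
Cage e needs product 2; hence r2c4 = 1.
Column 4 now contains 2; hence r3c4 = 4.
Cage g is a single given cell, which forces r4c4 = 3.
The 3 cells of cage c must have sum 8, leaving r1c1 = 3.
2 is placed in row 1, which forces r1c2 = 4.
1 is placed in row 2, so r2c1 = 4.
Cage b's pair has sum 6, so r2c2 = 2.
Cage c has sum 8, which forces r3c1 = 1.
Cage d needs product 24; hence r3c2 = 3.
4 is placed in row 3; hence r3c3 = 2.
1 is placed in column 1, leaving r4c1 = 2.
2 is placed in column 2, which forces r4c2 = 1.
Column 3 now contains 2; hence r4c3 = 4.
Completed grid: 3 4 1 2 / 4 2 3 1 / 1 3 2 4 / 2 1 4 3.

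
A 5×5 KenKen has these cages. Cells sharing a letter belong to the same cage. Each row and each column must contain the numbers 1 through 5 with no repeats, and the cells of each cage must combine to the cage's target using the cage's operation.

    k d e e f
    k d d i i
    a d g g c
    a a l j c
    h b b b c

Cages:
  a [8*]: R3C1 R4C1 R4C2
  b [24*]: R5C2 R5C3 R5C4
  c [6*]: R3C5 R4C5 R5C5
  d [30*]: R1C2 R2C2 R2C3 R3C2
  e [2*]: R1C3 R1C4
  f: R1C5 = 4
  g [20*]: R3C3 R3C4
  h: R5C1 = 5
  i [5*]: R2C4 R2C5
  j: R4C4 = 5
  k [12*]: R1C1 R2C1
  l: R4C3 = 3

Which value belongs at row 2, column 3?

2

Cage f is a single given cell, leaving R1C5 = 4.
Cage l is a single given cell, which forces R4C3 = 3.
Cage j is given, leaving R4C4 = 5.
Cage h is a single given cell, leaving R5C1 = 5.
Row 1 already has 4, so R1C1 = 3.
Cage k's pair has product 12, which forces R2C1 = 4.
Column 4 already has 5; hence R2C4 = 1.
Cage i needs two cells with product 5, so R2C5 = 5.
The two cells of cage g must have product 20, leaving R3C3 = 5.
Column 4 already has 5, leaving R3C4 = 4.
Cage d has product 30; hence R1C2 = 5.
Cage e needs two cells with product 2, so R1C3 = 1.
Column 4 now contains 1, which forces R1C4 = 2.
The 4 cells of cage d must have product 30, which forces R2C2 = 3.
Row 2 now contains 5, so R2C3 = 2.
Cage d needs product 30, which forces R3C2 = 1.
Cage a needs product 8, leaving R4C2 = 4.
Column 2 now contains 4, which forces R5C2 = 2.
Column 3 already has 2, which forces R5C3 = 4.
Column 4 now contains 2, leaving R5C4 = 3.
Row 5 already has 3, leaving R5C5 = 1.
1 is placed in row 3, leaving R3C1 = 2.
The 3 cells of cage c must have product 6; hence R3C5 = 3.
The 3 cells of cage a must have product 8; hence R4C1 = 1.
1 is placed in column 5; hence R4C5 = 2.
Completed grid: 3 5 1 2 4 / 4 3 2 1 5 / 2 1 5 4 3 / 1 4 3 5 2 / 5 2 4 3 1.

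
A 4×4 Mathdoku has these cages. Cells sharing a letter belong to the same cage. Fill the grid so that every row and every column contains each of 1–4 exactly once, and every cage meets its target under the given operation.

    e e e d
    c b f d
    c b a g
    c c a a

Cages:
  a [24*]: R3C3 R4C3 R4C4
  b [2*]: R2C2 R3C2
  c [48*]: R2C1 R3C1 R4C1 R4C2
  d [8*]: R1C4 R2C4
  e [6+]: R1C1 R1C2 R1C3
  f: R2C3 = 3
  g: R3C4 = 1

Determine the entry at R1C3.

1

F is a freebie, leaving R2C3 = 3.
G is a freebie, which forces R3C4 = 1.
The two cells of cage b must have product 2, so R2C2 = 1.
Row 3 already has 1, so R3C2 = 2.
Row 3 now contains 2, leaving R3C3 = 4.
Column 2 already has 2, so R4C2 = 4.
Column 3 now contains 4, leaving R4C3 = 2.
Cage a needs product 24, which forces R4C4 = 3.
The 3 cells of cage e must have sum 6, so R1C1 = 2.
Column 2 already has 2; hence R1C2 = 3.
Column 3 already has 2, so R1C3 = 1.
2 is placed in row 1, leaving R1C4 = 4.
Cage c has product 48, leaving R2C1 = 4.
Column 4 now contains 4, which forces R2C4 = 2.
4 is placed in row 3, leaving R3C1 = 3.
Row 4 already has 3; hence R4C1 = 1.
Completed grid: 2 3 1 4 / 4 1 3 2 / 3 2 4 1 / 1 4 2 3.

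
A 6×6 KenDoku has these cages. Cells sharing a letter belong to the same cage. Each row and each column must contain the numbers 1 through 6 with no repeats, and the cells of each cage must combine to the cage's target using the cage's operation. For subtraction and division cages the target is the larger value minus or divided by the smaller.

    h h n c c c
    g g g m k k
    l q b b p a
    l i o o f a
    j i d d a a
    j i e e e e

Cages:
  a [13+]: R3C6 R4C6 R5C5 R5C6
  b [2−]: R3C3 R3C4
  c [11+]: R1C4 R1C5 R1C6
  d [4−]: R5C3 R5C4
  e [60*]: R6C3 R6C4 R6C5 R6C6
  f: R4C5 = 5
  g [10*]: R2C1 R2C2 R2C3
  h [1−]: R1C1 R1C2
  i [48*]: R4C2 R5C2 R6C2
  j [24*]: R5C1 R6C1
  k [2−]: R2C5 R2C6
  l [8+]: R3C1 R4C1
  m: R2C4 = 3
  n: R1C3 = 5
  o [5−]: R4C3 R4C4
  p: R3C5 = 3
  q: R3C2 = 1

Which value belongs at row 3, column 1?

N is a freebie, so R1C3 = 5.
Cage m is given, leaving R2C4 = 3.
Cage q is given; hence R3C2 = 1.
P is a freebie, leaving R3C5 = 3.
Cage f is given, so R4C5 = 5.
Row 5 needs a 3, and only R5C6 is open for it.
The only place for 3 in row 4 is R4C1.
Cage l needs two cells with sum 8, which forces R3C1 = 5.
Cage g needs product 10, so R2C2 = 5.
The only place for 3 in row 1 is R1C2.
In row 1, 2 can only go at R1C1, so R1C1 = 2.
Column 1 now contains 2, leaving R2C1 = 1.
Cage g needs product 10, leaving R2C3 = 2.
The only place for 1 in row 5 is R5C3.
1 is placed in column 3; hence R4C3 = 6.
Cage o needs two cells with difference 5, so R4C4 = 1.
Cage d's pair has difference 4, which forces R5C4 = 5.
6 is placed in column 3, leaving R6C3 = 3.
6 is placed in column 3, so R3C3 = 4.
The 4 cells of cage e must have product 60, leaving R6C4 = 4.
The 4 cells of cage e must have product 60; hence R6C5 = 1.
Cage e needs product 60; hence R6C6 = 5.
Column 4 already has 4, leaving R1C4 = 6.
Cage c needs sum 11; hence R1C5 = 4.
Cage c has sum 11, so R1C6 = 1.
Column 5 already has 4, leaving R2C5 = 6.
Row 2 already has 6; hence R2C6 = 4.
Column 4 now contains 6, so R3C4 = 2.
Row 3 already has 2, so R3C6 = 6.
Column 6 already has 4, which forces R4C6 = 2.
The two cells of cage j must have product 24, which forces R5C1 = 4.
Column 5 already has 4, which forces R5C5 = 2.
Row 6 now contains 4, leaving R6C1 = 6.
Row 6 already has 6, leaving R6C2 = 2.
2 is placed in row 4, so R4C2 = 4.
Row 5 already has 2; hence R5C2 = 6.
Completed grid: 2 3 5 6 4 1 / 1 5 2 3 6 4 / 5 1 4 2 3 6 / 3 4 6 1 5 2 / 4 6 1 5 2 3 / 6 2 3 4 1 5.

5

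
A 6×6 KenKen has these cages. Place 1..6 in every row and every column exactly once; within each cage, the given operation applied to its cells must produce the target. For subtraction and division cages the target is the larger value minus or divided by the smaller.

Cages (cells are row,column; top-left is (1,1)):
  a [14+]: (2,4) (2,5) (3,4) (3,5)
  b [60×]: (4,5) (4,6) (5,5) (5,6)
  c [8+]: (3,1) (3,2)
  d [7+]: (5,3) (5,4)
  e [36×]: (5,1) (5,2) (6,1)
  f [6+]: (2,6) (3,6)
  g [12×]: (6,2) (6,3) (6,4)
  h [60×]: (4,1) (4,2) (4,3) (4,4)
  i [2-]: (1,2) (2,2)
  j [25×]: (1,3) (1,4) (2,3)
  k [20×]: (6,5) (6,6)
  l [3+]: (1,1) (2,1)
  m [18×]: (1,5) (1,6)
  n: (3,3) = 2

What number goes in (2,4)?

Cage j needs product 25, so (1,3) = 1.
The 3 cells of cage j must have product 25, leaving (1,4) = 5.
The 3 cells of cage j must have product 25; hence (2,3) = 5.
Cage n is given, leaving (3,3) = 2.
1 is placed in row 1; hence (1,1) = 2.
Cage l's pair has sum 3, so (2,1) = 1.
1 is placed in row 2, which forces (2,6) = 2.
The two cells of cage f must have sum 6; hence (3,6) = 4.
4 is placed in column 6, leaving (6,6) = 5.
5 is placed in row 6, which forces (6,5) = 4.
Cage a needs sum 14, so (2,4) = 4.
Cage g has product 12; hence (6,3) = 6.
Cage i needs two cells with difference 2, leaving (1,2) = 4.
4 is placed in row 2, which forces (2,2) = 6.
Row 2 now contains 6; hence (2,5) = 3.
Cage d's pair has sum 7, which forces (5,3) = 4.
The two cells of cage d must have sum 7, leaving (5,4) = 3.
6 is placed in row 6; hence (6,1) = 3.
Column 5 already has 3, leaving (1,5) = 6.
The two cells of cage m must have product 18, which forces (1,6) = 3.
Column 1 already has 3, so (3,1) = 5.
Cage c needs two cells with sum 8; hence (3,2) = 3.
Column 5 now contains 6, so (3,5) = 1.
Cage h has product 60; hence (4,1) = 4.
Cage h has product 60; hence (4,2) = 5.
Column 3 already has 4; hence (4,3) = 3.
Column 4 now contains 3; hence (4,4) = 1.
Row 4 already has 5, so (4,5) = 2.
1 is placed in row 4, leaving (4,6) = 6.
Row 5 already has 4, which forces (5,1) = 6.
Row 5 now contains 3, which forces (5,2) = 2.
Column 5 now contains 2; hence (5,5) = 5.
Column 6 now contains 6; hence (5,6) = 1.
Column 2 already has 2, which forces (6,2) = 1.
1 is placed in column 4; hence (6,4) = 2.
1 is placed in row 3, which forces (3,4) = 6.
Filled in: 2 4 1 5 6 3 / 1 6 5 4 3 2 / 5 3 2 6 1 4 / 4 5 3 1 2 6 / 6 2 4 3 5 1 / 3 1 6 2 4 5.

4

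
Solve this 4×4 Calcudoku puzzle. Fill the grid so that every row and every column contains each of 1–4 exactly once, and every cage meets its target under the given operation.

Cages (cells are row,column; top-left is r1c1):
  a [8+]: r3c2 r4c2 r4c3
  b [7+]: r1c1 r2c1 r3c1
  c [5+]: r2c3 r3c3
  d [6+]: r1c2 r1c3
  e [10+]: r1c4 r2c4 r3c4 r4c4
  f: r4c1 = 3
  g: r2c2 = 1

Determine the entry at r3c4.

G is a freebie, leaving r2c2 = 1.
Cage f is given, leaving r4c1 = 3.
The 3 cells of cage a must have sum 8; hence r4c2 = 4.
Column 2 already has 4; hence r1c2 = 2.
Cage d needs two cells with sum 6, so r1c3 = 4.
2 is placed in column 2, leaving r3c2 = 3.
4 is placed in row 1, so r1c1 = 1.
Row 1 already has 1, which forces r1c4 = 3.
The two cells of cage c must have sum 5; hence r2c3 = 3.
Cage c needs two cells with sum 5, leaving r3c3 = 2.
Cage a has sum 8; hence r4c3 = 1.
Row 4 now contains 1; hence r4c4 = 2.
Cage b has sum 7, which forces r2c1 = 2.
Column 4 now contains 2, leaving r2c4 = 4.
2 is placed in row 3; hence r3c1 = 4.
Cage e needs sum 10, leaving r3c4 = 1.
The full grid is 1 2 4 3 / 2 1 3 4 / 4 3 2 1 / 3 4 1 2.

1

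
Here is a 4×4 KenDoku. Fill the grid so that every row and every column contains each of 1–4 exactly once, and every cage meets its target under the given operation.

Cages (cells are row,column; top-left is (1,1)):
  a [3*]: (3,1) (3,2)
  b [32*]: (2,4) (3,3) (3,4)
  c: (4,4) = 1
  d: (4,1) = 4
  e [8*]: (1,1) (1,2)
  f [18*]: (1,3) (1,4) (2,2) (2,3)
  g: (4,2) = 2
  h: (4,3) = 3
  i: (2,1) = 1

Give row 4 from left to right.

4 2 3 1

Cage i is a single given cell, so (2,1) = 1.
Cage b has product 32, so (2,4) = 4.
Column 1 now contains 1, so (3,1) = 3.
Row 3 already has 3, which forces (3,2) = 1.
The 3 cells of cage b must have product 32; hence (3,3) = 4.
Cage b has product 32, which forces (3,4) = 2.
D is a freebie, leaving (4,1) = 4.
G is a freebie, which forces (4,2) = 2.
H is a freebie, leaving (4,3) = 3.
C is a freebie, leaving (4,4) = 1.
Column 1 already has 4; hence (1,1) = 2.
Column 2 now contains 2; hence (1,2) = 4.
The 4 cells of cage f must have product 18, so (1,3) = 1.
1 is placed in column 4, which forces (1,4) = 3.
Column 2 now contains 2, leaving (2,2) = 3.
Column 3 now contains 3, so (2,3) = 2.
Completed grid: 2 4 1 3 / 1 3 2 4 / 3 1 4 2 / 4 2 3 1.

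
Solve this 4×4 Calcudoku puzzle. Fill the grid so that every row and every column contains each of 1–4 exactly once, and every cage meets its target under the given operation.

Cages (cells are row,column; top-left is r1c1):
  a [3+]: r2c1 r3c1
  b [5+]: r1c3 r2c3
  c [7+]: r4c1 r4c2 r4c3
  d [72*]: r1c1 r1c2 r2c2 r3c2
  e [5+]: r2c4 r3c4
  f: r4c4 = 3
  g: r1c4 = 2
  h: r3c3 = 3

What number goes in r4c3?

2

The 4 cells of cage d must have product 72, so r1c1 = 3.
Cage g is a single given cell, so r1c4 = 2.
Cage h is a single given cell, which forces r3c3 = 3.
F is a freebie, so r4c4 = 3.
Row 1 already has 2, so r1c2 = 4.
4 is placed in row 1, leaving r1c3 = 1.
Cage d has product 72; hence r2c2 = 3.
1 is placed in column 3, so r2c3 = 4.
Row 2 already has 4, leaving r2c4 = 1.
Cage d has product 72; hence r3c2 = 2.
Column 4 now contains 1; hence r3c4 = 4.
Column 2 already has 2, leaving r4c2 = 1.
Column 3 now contains 4; hence r4c3 = 2.
1 is placed in row 2, so r2c1 = 2.
2 is placed in row 3, which forces r3c1 = 1.
Row 4 already has 2, leaving r4c1 = 4.
The full grid is 3 4 1 2 / 2 3 4 1 / 1 2 3 4 / 4 1 2 3.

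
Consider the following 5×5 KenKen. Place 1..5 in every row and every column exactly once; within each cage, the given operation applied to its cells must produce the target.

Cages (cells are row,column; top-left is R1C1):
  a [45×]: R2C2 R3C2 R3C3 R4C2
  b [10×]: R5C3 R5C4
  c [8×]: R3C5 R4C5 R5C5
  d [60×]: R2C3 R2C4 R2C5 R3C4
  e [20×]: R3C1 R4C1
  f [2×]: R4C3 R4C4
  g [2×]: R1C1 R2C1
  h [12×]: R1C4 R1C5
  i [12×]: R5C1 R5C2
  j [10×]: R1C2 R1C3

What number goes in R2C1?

The 4 cells of cage a must have product 45, so R3C3 = 3.
Row 1 needs a 1, and only R1C1 is open for it.
Column 1 already has 1, which forces R2C1 = 2.
In row 3, 2 can only go at R3C5, so R3C5 = 2.
The only place for 3 in row 4 is R4C2.
The two cells of cage i must have product 12, so R5C1 = 3.
3 is placed in column 2, so R5C2 = 4.
Row 5 now contains 4, so R5C5 = 1.
Column 5 already has 1; hence R4C5 = 4.
Cage h's pair has product 12, so R1C4 = 4.
Column 5 now contains 4, leaving R1C5 = 3.
Column 5 already has 3, so R2C5 = 5.
Cage e's pair has product 20, which forces R3C1 = 4.
Row 4 already has 4, leaving R4C1 = 5.
5 is placed in row 2; hence R2C2 = 1.
The 4 cells of cage d must have product 60; hence R2C3 = 4.
The 4 cells of cage d must have product 60, which forces R2C4 = 3.
The 4 cells of cage a must have product 45, leaving R3C2 = 5.
The 4 cells of cage d must have product 60, leaving R3C4 = 1.
Column 4 already has 1, leaving R4C4 = 2.
Column 4 already has 2, so R5C4 = 5.
5 is placed in column 2, so R1C2 = 2.
Cage j needs two cells with product 10; hence R1C3 = 5.
Row 4 now contains 2, so R4C3 = 1.
Row 5 already has 5, so R5C3 = 2.
Filled in: 1 2 5 4 3 / 2 1 4 3 5 / 4 5 3 1 2 / 5 3 1 2 4 / 3 4 2 5 1.

2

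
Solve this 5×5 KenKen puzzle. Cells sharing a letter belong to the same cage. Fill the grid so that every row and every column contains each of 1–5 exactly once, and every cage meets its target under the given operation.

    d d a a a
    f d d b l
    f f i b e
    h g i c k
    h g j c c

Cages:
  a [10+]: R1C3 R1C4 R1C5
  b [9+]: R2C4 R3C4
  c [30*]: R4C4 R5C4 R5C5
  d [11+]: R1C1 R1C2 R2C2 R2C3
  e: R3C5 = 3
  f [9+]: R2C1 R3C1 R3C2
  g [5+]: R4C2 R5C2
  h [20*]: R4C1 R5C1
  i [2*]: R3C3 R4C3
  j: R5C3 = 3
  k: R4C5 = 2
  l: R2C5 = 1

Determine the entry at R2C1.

L is a freebie, which forces R2C5 = 1.
Cage e is a single given cell; hence R3C5 = 3.
K is a freebie, which forces R4C5 = 2.
Cage j is given, which forces R5C3 = 3.
Column 5 now contains 2; hence R5C5 = 5.
5 is placed in column 5, so R1C5 = 4.
Cage i needs two cells with product 2, so R3C3 = 2.
Cage h's pair has product 20, leaving R4C1 = 5.
Row 4 now contains 2, leaving R4C3 = 1.
Cage c needs product 30, which forces R4C4 = 3.
5 is placed in row 5, which forces R5C1 = 4.
5 is placed in row 5, leaving R5C4 = 2.
1 is placed in column 3, which forces R1C3 = 5.
Cage a has sum 10, leaving R1C4 = 1.
The 3 cells of cage f must have sum 9, so R2C1 = 3.
3 is placed in row 2, leaving R2C2 = 2.
Column 3 already has 5, leaving R2C3 = 4.
4 is placed in row 2; hence R2C4 = 5.
Column 1 already has 4, so R3C1 = 1.
The 3 cells of cage f must have sum 9, which forces R3C2 = 5.
Column 4 already has 5, which forces R3C4 = 4.
Row 4 already has 3, which forces R4C2 = 4.
2 is placed in row 5, leaving R5C2 = 1.
Column 1 now contains 3, which forces R1C1 = 2.
Column 2 now contains 2, leaving R1C2 = 3.
Filled in: 2 3 5 1 4 / 3 2 4 5 1 / 1 5 2 4 3 / 5 4 1 3 2 / 4 1 3 2 5.

3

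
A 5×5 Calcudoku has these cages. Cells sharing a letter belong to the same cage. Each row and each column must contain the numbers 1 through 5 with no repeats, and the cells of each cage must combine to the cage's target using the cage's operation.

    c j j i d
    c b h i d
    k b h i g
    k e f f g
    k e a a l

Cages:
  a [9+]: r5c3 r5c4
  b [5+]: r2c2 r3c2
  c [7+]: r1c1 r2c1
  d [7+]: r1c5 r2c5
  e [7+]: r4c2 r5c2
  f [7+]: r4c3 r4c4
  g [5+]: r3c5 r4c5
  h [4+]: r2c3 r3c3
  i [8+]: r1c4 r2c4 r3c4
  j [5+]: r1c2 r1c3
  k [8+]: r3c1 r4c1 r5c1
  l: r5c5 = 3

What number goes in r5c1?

Cage l is a single given cell, leaving r5c5 = 3.
In row 5, 1 can only go at r5c1, so r5c1 = 1.
Row 4 needs a 1, and only r4c5 is open for it.
Column 5 already has 1, so r3c5 = 4.
Row 5 needs a 2, and only r5c2 is open for it.
Cage b needs two cells with sum 5, which forces r2c2 = 4.
Cage b's pair has sum 5; hence r3c2 = 1.
Row 3 now contains 1, which forces r3c3 = 3.
The two cells of cage e must have sum 7, so r4c2 = 5.
Column 2 already has 1, leaving r1c2 = 3.
The two cells of cage j must have sum 5; hence r1c3 = 2.
2 is placed in row 1, leaving r1c5 = 5.
Column 3 now contains 3; hence r2c3 = 1.
5 is placed in column 5, so r2c5 = 2.
The 3 cells of cage k must have sum 8, so r3c1 = 5.
Row 3 already has 5, which forces r3c4 = 2.
Cage k needs sum 8; hence r4c1 = 2.
The two cells of cage f must have sum 7; hence r4c3 = 4.
Cage f needs two cells with sum 7, leaving r4c4 = 3.
4 is placed in column 3, leaving r5c3 = 5.
Row 5 now contains 5, which forces r5c4 = 4.
5 is placed in row 1, leaving r1c1 = 4.
5 is placed in row 1, leaving r1c4 = 1.
5 is placed in column 1, which forces r2c1 = 3.
Row 2 already has 2, leaving r2c4 = 5.
The full grid is 4 3 2 1 5 / 3 4 1 5 2 / 5 1 3 2 4 / 2 5 4 3 1 / 1 2 5 4 3.

1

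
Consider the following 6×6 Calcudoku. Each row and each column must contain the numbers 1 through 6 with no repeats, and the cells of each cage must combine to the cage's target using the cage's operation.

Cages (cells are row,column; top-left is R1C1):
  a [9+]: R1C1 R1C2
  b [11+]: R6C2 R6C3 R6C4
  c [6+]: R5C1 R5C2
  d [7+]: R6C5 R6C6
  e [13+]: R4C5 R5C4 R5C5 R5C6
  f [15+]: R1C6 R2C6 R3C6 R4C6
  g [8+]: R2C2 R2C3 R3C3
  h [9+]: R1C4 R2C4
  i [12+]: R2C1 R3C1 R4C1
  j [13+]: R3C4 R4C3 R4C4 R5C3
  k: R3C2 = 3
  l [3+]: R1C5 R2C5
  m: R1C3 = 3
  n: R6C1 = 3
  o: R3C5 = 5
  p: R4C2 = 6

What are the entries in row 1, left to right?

Cage m is given, so R1C3 = 3.
K is a freebie, which forces R3C2 = 3.
Cage o is a single given cell, which forces R3C5 = 5.
P is a freebie, which forces R4C2 = 6.
Cage n is given, which forces R6C1 = 3.
R1C1 and R1C2 in row 1 are {4, 5}, leaving R1C4 = 6.
The two cells of cage h must have sum 9, which forces R2C4 = 3.
The 4 cells of cage f must have sum 15; hence R4C6 = 3.
Row 5 needs a 3, and only R5C5 is open for it.
In column 5, 4 can only go at R4C5, so R4C5 = 4.
In row 5, 6 can only go at R5C3, so R5C3 = 6.
In row 3, 2 can only go at R3C3, so R3C3 = 2.
Column 3 now contains 2, so R4C3 = 1.
In column 5, 6 can only go at R6C5, so R6C5 = 6.
Cage d needs two cells with sum 7, leaving R6C6 = 1.
Column 6 already has 1; hence R1C6 = 2.
2 is placed in row 1, so R1C5 = 1.
The two cells of cage l must have sum 3; hence R2C5 = 2.
Row 2 now contains 2; hence R2C2 = 1.
The 3 cells of cage g must have sum 8, so R2C3 = 5.
5 is placed in column 3, leaving R6C3 = 4.
Column 4 needs a 4, and only R3C4 is open for it.
Cage f has sum 15, leaving R2C6 = 4.
Row 3 now contains 4, which forces R3C6 = 6.
Cage j has sum 13, which forces R4C4 = 2.
Column 4 now contains 2, which forces R5C4 = 1.
4 is placed in column 6; hence R5C6 = 5.
Column 4 now contains 2, so R6C4 = 5.
Row 2 now contains 4; hence R2C1 = 6.
Row 3 now contains 6; hence R3C1 = 1.
2 is placed in row 4; hence R4C1 = 5.
5 is placed in row 6, leaving R6C2 = 2.
Column 1 now contains 5, leaving R1C1 = 4.
The two cells of cage a must have sum 9, leaving R1C2 = 5.
Cage c's pair has sum 6, so R5C1 = 2.
2 is placed in column 2, so R5C2 = 4.
The full grid is 4 5 3 6 1 2 / 6 1 5 3 2 4 / 1 3 2 4 5 6 / 5 6 1 2 4 3 / 2 4 6 1 3 5 / 3 2 4 5 6 1.

4 5 3 6 1 2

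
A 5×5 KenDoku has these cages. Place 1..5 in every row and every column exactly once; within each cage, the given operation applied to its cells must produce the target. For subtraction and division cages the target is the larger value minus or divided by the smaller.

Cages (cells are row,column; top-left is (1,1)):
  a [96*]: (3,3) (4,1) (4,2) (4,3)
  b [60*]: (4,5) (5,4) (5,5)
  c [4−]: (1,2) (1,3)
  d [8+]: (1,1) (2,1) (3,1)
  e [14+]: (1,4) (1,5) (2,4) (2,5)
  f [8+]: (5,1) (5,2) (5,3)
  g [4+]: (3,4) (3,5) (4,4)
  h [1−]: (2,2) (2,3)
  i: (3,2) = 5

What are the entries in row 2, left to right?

1 3 2 5 4

Cage i is given, leaving (3,2) = 5.
Cage a needs product 96; hence (3,3) = 4.
Cage g needs sum 4, which forces (3,4) = 2.
Cage g needs sum 4; hence (3,5) = 1.
Cage g needs sum 4, which forces (4,4) = 1.
Column 2 now contains 5, so (1,2) = 1.
Cage c's pair has difference 4, leaving (1,3) = 5.
Row 3 already has 1, so (3,1) = 3.
Row 1 already has 1; hence (1,1) = 4.
Row 1 already has 4, leaving (1,4) = 3.
3 is placed in row 1, so (1,5) = 2.
The 3 cells of cage d must have sum 8, leaving (2,1) = 1.
Column 1 now contains 4; hence (4,1) = 2.
Row 4 now contains 2; hence (4,3) = 3.
1 is placed in column 1, which forces (5,1) = 5.
3 is placed in column 3, so (5,3) = 1.
Row 5 now contains 5; hence (5,4) = 4.
4 is placed in row 5; hence (5,5) = 3.
The two cells of cage h must have difference 1; hence (2,2) = 3.
3 is placed in column 3, leaving (2,3) = 2.
Column 4 already has 4, so (2,4) = 5.
Cage e has sum 14, which forces (2,5) = 4.
3 is placed in row 4; hence (4,2) = 4.
The 3 cells of cage b must have product 60, which forces (4,5) = 5.
3 is placed in row 5, so (5,2) = 2.
The full grid is 4 1 5 3 2 / 1 3 2 5 4 / 3 5 4 2 1 / 2 4 3 1 5 / 5 2 1 4 3.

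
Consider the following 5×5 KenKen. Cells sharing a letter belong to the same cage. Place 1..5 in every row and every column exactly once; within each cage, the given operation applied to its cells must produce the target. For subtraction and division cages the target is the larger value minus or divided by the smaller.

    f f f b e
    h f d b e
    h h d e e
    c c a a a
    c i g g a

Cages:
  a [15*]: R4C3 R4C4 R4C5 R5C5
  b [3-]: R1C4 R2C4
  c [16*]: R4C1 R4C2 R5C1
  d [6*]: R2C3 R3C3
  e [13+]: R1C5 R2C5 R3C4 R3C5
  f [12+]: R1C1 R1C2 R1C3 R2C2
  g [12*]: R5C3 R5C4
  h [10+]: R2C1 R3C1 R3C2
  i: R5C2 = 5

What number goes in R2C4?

Cage i is given, which forces R5C2 = 5.
The 4 cells of cage a must have product 15; hence R5C5 = 1.
In row 4, 2 can only go at R4C2, so R4C2 = 2.
The 3 cells of cage c must have product 16, so R4C1 = 4.
Cage c needs product 16, so R5C1 = 2.
The 3 cells of cage h must have sum 10; hence R3C2 = 4.
The 4 cells of cage f must have sum 12, leaving R1C2 = 1.
Cage f needs sum 12, leaving R2C2 = 3.
Row 2 already has 3, so R2C3 = 2.
2 is placed in column 3, leaving R3C3 = 3.
Column 3 now contains 3, leaving R5C3 = 4.
Row 5 already has 4, which forces R5C4 = 3.
Cage f needs sum 12, so R1C1 = 3.
Column 3 now contains 3, leaving R1C3 = 5.
Row 1 already has 3, so R1C5 = 2.
Cage e has sum 13, which forces R2C5 = 4.
The 4 cells of cage e must have sum 13, leaving R3C5 = 5.
5 is placed in column 3, so R4C3 = 1.
Row 4 now contains 1, so R4C4 = 5.
The 4 cells of cage a must have product 15, so R4C5 = 3.
2 is placed in row 1; hence R1C4 = 4.
Cage h needs sum 10, which forces R2C1 = 5.
Column 4 already has 5; hence R2C4 = 1.
Row 3 now contains 5, which forces R3C1 = 1.
Cage e needs sum 13; hence R3C4 = 2.
Filled in: 3 1 5 4 2 / 5 3 2 1 4 / 1 4 3 2 5 / 4 2 1 5 3 / 2 5 4 3 1.

1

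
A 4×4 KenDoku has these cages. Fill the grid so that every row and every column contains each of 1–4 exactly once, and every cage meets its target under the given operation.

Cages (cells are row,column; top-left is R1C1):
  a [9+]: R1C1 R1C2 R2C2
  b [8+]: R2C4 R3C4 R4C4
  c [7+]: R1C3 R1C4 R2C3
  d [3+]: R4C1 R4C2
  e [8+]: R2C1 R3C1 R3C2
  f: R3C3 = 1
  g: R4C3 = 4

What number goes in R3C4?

4

F is a freebie; hence R3C3 = 1.
G is a freebie, so R4C3 = 4.
Cage c has sum 7, so R1C3 = 3.
The 3 cells of cage c must have sum 7; hence R1C4 = 2.
The 3 cells of cage c must have sum 7, so R2C3 = 2.
Row 1 already has 2, leaving R1C1 = 4.
Cage a has sum 9; hence R1C2 = 1.
Cage a has sum 9, so R2C2 = 4.
4 is placed in column 2, which forces R3C2 = 3.
Row 3 already has 3, so R3C4 = 4.
Column 2 already has 1; hence R4C2 = 2.
Cage e needs sum 8, leaving R2C1 = 3.
Row 2 already has 3, which forces R2C4 = 1.
Row 3 already has 3; hence R3C1 = 2.
Row 4 already has 2, leaving R4C1 = 1.
Column 4 already has 1; hence R4C4 = 3.
Filled in: 4 1 3 2 / 3 4 2 1 / 2 3 1 4 / 1 2 4 3.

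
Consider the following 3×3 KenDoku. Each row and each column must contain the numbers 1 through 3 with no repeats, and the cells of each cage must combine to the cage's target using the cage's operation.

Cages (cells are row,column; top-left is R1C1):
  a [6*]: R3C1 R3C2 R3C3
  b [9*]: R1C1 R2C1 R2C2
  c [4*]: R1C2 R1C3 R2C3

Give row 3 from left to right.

Cage b needs product 9, so R1C1 = 3.
Cage c needs product 4, leaving R1C2 = 2.
The 3 cells of cage c must have product 4; hence R1C3 = 1.
Cage b needs product 9, so R2C1 = 1.
Cage b has product 9, which forces R2C2 = 3.
The 3 cells of cage c must have product 4, so R2C3 = 2.
Column 1 now contains 1, so R3C1 = 2.
Column 2 already has 3, leaving R3C2 = 1.
Column 3 now contains 2, leaving R3C3 = 3.
The full grid is 3 2 1 / 1 3 2 / 2 1 3.

2 1 3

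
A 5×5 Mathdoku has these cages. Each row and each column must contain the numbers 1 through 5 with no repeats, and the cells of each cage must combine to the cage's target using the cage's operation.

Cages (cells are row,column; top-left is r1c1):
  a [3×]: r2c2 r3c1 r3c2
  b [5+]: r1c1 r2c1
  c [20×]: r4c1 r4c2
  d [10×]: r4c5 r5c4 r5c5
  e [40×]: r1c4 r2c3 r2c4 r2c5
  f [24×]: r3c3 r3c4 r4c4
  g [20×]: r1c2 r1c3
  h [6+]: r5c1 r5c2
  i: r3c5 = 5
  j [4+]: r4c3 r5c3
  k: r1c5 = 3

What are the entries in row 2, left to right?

Cage k is given, so r1c5 = 3.
The 3 cells of cage a must have product 3; hence r2c2 = 1.
Cage a needs product 3, so r3c1 = 1.
Cage a needs product 3, leaving r3c2 = 3.
Cage i is given, leaving r3c5 = 5.
The two cells of cage b must have sum 5, leaving r1c1 = 2.
Cage e needs product 40, which forces r1c4 = 1.
Cage b needs two cells with sum 5, which forces r2c1 = 3.
Cage f needs product 24, so r4c4 = 3.
Column 1 already has 2, leaving r5c1 = 4.
Row 5 now contains 4, leaving r5c2 = 2.
The 3 cells of cage d must have product 10, so r5c4 = 5.
Row 5 already has 2, leaving r5c5 = 1.
The 4 cells of cage e must have product 40, leaving r2c3 = 5.
Column 1 already has 4, leaving r4c1 = 5.
The two cells of cage c must have product 20, leaving r4c2 = 4.
3 is placed in row 4, so r4c3 = 1.
Column 5 now contains 1, so r4c5 = 2.
Row 5 already has 1, leaving r5c3 = 3.
Column 2 now contains 4, which forces r1c2 = 5.
Column 3 now contains 5, leaving r1c3 = 4.
The 4 cells of cage e must have product 40, leaving r2c4 = 2.
Column 5 now contains 2; hence r2c5 = 4.
4 is placed in column 3, so r3c3 = 2.
Column 4 already has 2, which forces r3c4 = 4.
The full grid is 2 5 4 1 3 / 3 1 5 2 4 / 1 3 2 4 5 / 5 4 1 3 2 / 4 2 3 5 1.

3 1 5 2 4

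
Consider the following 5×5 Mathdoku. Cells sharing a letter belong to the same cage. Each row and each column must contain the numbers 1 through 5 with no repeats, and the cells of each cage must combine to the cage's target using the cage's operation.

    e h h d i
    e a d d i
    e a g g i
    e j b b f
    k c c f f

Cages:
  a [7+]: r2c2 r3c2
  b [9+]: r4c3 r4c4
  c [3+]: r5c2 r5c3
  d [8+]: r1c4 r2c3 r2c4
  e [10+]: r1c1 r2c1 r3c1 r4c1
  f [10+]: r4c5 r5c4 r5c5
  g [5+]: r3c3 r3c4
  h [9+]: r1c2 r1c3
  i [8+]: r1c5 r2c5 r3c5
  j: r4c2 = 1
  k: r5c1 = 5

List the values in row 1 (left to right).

3 5 4 1 2

J is a freebie; hence r4c2 = 1.
Cage k is a single given cell; hence r5c1 = 5.
Column 2 already has 1, which forces r5c2 = 2.
Row 5 now contains 2; hence r5c3 = 1.
Cage f needs sum 10, so r4c5 = 3.
Cage f has sum 10, which forces r5c4 = 3.
Cage f has sum 10, leaving r5c5 = 4.
In row 1, 3 can only go at r1c1, so r1c1 = 3.
The only place for 5 in row 3 is r3c5.
The only place for 2 in row 4 is r4c1.
In row 3, 2 can only go at r3c4, so r3c4 = 2.
The two cells of cage g must have sum 5, leaving r3c3 = 3.
Cage a's pair has sum 7; hence r2c2 = 3.
Column 3 already has 3, so r2c3 = 2.
2 is placed in row 2, which forces r2c5 = 1.
3 is placed in row 3, so r3c2 = 4.
Column 2 now contains 4, which forces r1c2 = 5.
Cage h's pair has sum 9, which forces r1c3 = 4.
The 3 cells of cage d must have sum 8, so r1c4 = 1.
Column 5 now contains 1, leaving r1c5 = 2.
Row 2 already has 1, so r2c1 = 4.
Row 2 already has 1, leaving r2c4 = 5.
4 is placed in row 3; hence r3c1 = 1.
4 is placed in column 3, which forces r4c3 = 5.
Column 4 already has 5; hence r4c4 = 4.
Filled in: 3 5 4 1 2 / 4 3 2 5 1 / 1 4 3 2 5 / 2 1 5 4 3 / 5 2 1 3 4.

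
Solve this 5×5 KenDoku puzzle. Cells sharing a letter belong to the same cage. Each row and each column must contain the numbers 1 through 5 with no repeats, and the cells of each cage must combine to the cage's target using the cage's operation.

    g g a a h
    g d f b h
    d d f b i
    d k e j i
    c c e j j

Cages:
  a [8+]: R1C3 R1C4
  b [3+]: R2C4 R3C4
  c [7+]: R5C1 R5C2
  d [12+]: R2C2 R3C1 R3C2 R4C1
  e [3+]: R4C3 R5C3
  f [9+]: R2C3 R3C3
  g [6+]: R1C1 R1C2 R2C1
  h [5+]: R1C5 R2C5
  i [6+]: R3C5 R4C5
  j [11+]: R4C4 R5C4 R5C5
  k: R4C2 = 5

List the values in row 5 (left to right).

Cage k is a single given cell, which forces R4C2 = 5.
In row 2, 5 can only go at R2C3, so R2C3 = 5.
Column 3 already has 5, so R1C3 = 3.
The two cells of cage a must have sum 8, leaving R1C4 = 5.
Column 3 already has 5, so R3C3 = 4.
The only place for 3 in row 4 is R4C1.
Cage g needs sum 6, leaving R1C1 = 4.
Cage g needs sum 6, which forces R1C2 = 1.
Row 1 now contains 1; hence R1C5 = 2.
Column 1 now contains 3, so R2C1 = 1.
1 is placed in row 2, so R2C4 = 2.
Column 2 now contains 1, leaving R3C2 = 3.
Column 4 already has 2, leaving R3C4 = 1.
Column 5 already has 2, which forces R3C5 = 5.
Column 4 already has 2, so R4C4 = 4.
Row 4 already has 4, so R4C5 = 1.
4 is placed in column 1, which forces R5C1 = 5.
Column 2 already has 3, so R5C2 = 2.
Row 5 now contains 2, which forces R5C3 = 1.
Column 4 now contains 4, which forces R5C4 = 3.
Column 5 already has 5, leaving R5C5 = 4.
Column 2 already has 3, which forces R2C2 = 4.
Column 5 already has 4, which forces R2C5 = 3.
Row 3 now contains 5; hence R3C1 = 2.
1 is placed in row 4; hence R4C3 = 2.
Completed grid: 4 1 3 5 2 / 1 4 5 2 3 / 2 3 4 1 5 / 3 5 2 4 1 / 5 2 1 3 4.

5 2 1 3 4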